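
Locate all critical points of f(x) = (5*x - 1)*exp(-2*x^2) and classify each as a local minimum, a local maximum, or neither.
f'(x) = (-4*x*(5*x - 1) + 5)*exp(-2*x^2)

Solve f'(x) = 0:
  f'(x) = (-20*x^2 + 4*x + 5)·exp(-2*x^2) and exp(-2*x^2) > 0 for every x, so f'(x) = 0 ⇔ -20*x^2 + 4*x + 5 = 0.
  20*x^2 - 4*x - 5 = 0 has no rational roots; quadratic formula: x = (4 ± √416)/40.
  ⇒ x = 1/10 - sqrt(26)/10 ≈ -0.4099, 1/10 + sqrt(26)/10 ≈ 0.6099

f''(x) = 4*(4*x^2*(5*x - 1) - 15*x + 1)*exp(-2*x^2)
Second-derivative test at each critical point:
  f''(-0.4099) = 14.5749 > 0 → local minimum
  f''(0.6099) = -9.6928 < 0 → local maximum

Critical points: x = 1/10 - sqrt(26)/10 ≈ -0.4099 (local minimum); x = 1/10 + sqrt(26)/10 ≈ 0.6099 (local maximum)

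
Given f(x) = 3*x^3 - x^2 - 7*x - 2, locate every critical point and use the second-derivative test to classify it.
f'(x) = 9*x^2 - 2*x - 7

Solve f'(x) = 0:
  Factor: 9*x^2 - 2*x - 7 = (x - 1)*(9*x + 7) = 0.
  ⇒ x = -7/9, 1

f''(x) = 18*x - 2
Second-derivative test at each critical point:
  f''(-7/9) = -16 < 0 → local maximum
  f''(1) = 16 > 0 → local minimum

Critical points: x = -7/9 (local maximum); x = 1 (local minimum)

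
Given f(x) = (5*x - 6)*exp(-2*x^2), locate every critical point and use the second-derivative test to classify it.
f'(x) = (-4*x*(5*x - 6) + 5)*exp(-2*x^2)

Solve f'(x) = 0:
  f'(x) = (-20*x^2 + 24*x + 5)·exp(-2*x^2) and exp(-2*x^2) > 0 for every x, so f'(x) = 0 ⇔ -20*x^2 + 24*x + 5 = 0.
  20*x^2 - 24*x - 5 = 0 has no rational roots; quadratic formula: x = (24 ± √976)/40.
  ⇒ x = 3/5 - sqrt(61)/10 ≈ -0.1810, 3/5 + sqrt(61)/10 ≈ 1.3810

f''(x) = 4*(4*x^2*(5*x - 6) - 15*x + 6)*exp(-2*x^2)
Second-derivative test at each critical point:
  f''(-0.1810) = 29.2591 > 0 → local minimum
  f''(1.3810) = -0.6889 < 0 → local maximum

Critical points: x = 3/5 - sqrt(61)/10 ≈ -0.1810 (local minimum); x = 3/5 + sqrt(61)/10 ≈ 1.3810 (local maximum)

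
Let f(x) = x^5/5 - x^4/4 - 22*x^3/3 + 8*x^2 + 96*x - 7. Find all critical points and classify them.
f'(x) = x^4 - x^3 - 22*x^2 + 16*x + 96

Solve f'(x) = 0:
  Factor: x^4 - x^3 - 22*x^2 + 16*x + 96 = (x - 4)*(x - 3)*(x + 2)*(x + 4) = 0.
  ⇒ x = -4, -2, 3, 4

f''(x) = 4*x^3 - 3*x^2 - 44*x + 16
Second-derivative test at each critical point:
  f''(-4) = -112 < 0 → local maximum
  f''(-2) = 60 > 0 → local minimum
  f''(3) = -35 < 0 → local maximum
  f''(4) = 48 > 0 → local minimum

Critical points: x = -4 (local maximum); x = -2 (local minimum); x = 3 (local maximum); x = 4 (local minimum)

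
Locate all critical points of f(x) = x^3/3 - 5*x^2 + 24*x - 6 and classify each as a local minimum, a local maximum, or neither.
f'(x) = x^2 - 10*x + 24

Solve f'(x) = 0:
  Factor: x^2 - 10*x + 24 = (x - 6)*(x - 4) = 0.
  ⇒ x = 4, 6

f''(x) = 2*x - 10
Second-derivative test at each critical point:
  f''(4) = -2 < 0 → local maximum
  f''(6) = 2 > 0 → local minimum

Critical points: x = 4 (local maximum); x = 6 (local minimum)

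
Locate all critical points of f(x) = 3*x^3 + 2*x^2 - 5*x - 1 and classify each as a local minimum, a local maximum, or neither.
f'(x) = 9*x^2 + 4*x - 5

Solve f'(x) = 0:
  Factor: 9*x^2 + 4*x - 5 = (x + 1)*(9*x - 5) = 0.
  ⇒ x = -1, 5/9

f''(x) = 18*x + 4
Second-derivative test at each critical point:
  f''(-1) = -14 < 0 → local maximum
  f''(5/9) = 14 > 0 → local minimum

Critical points: x = -1 (local maximum); x = 5/9 (local minimum)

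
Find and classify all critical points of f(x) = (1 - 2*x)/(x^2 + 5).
f'(x) = 2*(x^2 - x - 5)/(x^4 + 10*x^2 + 25)

Solve f'(x) = 0:
  f'(x) = 2*(x^2 - x - 5)/(x^2 + 5)^2; the denominator is positive wherever f is defined, so f'(x) = 0 ⇔ 2*x^2 - 2*x - 10 = 0.
  Factor: 2*x^2 - 2*x - 10 = 2*(x^2 - x - 5); x^2 - x - 5 = 0 has no rational roots; quadratic formula: x = (1 ± √21)/2.
  ⇒ x = 1/2 - sqrt(21)/2 ≈ -1.7913, 1/2 + sqrt(21)/2 ≈ 2.7913

f''(x) = 2*(4*x^2*(1 - 2*x) + (6*x - 1)*(x^2 + 5))/(x^2 + 5)^3
Second-derivative test at each critical point:
  f''(-1.7913) = -0.1360 < 0 → local maximum
  f''(2.7913) = 0.0560 > 0 → local minimum

Critical points: x = 1/2 - sqrt(21)/2 ≈ -1.7913 (local maximum); x = 1/2 + sqrt(21)/2 ≈ 2.7913 (local minimum)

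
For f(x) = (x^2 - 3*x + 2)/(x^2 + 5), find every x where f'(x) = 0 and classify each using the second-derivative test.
f'(x) = 3*(x^2 + 2*x - 5)/(x^4 + 10*x^2 + 25)

Solve f'(x) = 0:
  f'(x) = 3*(x^2 + 2*x - 5)/(x^2 + 5)^2; the denominator is positive wherever f is defined, so f'(x) = 0 ⇔ 3*x^2 + 6*x - 15 = 0.
  Factor: 3*x^2 + 6*x - 15 = 3*(x^2 + 2*x - 5); x^2 + 2*x - 5 = 0 has no rational roots; quadratic formula: x = (-2 ± √24)/2.
  ⇒ x = -sqrt(6) - 1 ≈ -3.4495, -1 + sqrt(6) ≈ 1.4495

f''(x) = 6*(-x^3 - 3*x^2 + 15*x + 5)/(x^6 + 15*x^4 + 75*x^2 + 125)
Second-derivative test at each critical point:
  f''(-3.4495) = -0.0515 < 0 → local maximum
  f''(1.4495) = 0.2915 > 0 → local minimum

Critical points: x = -sqrt(6) - 1 ≈ -3.4495 (local maximum); x = -1 + sqrt(6) ≈ 1.4495 (local minimum)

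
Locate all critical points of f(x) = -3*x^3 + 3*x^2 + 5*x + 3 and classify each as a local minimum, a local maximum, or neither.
f'(x) = -9*x^2 + 6*x + 5

Solve f'(x) = 0:
  9*x^2 - 6*x - 5 = 0 has no rational roots; quadratic formula: x = (6 ± √216)/18.
  ⇒ x = 1/3 - sqrt(6)/3 ≈ -0.4832, 1/3 + sqrt(6)/3 ≈ 1.1498

f''(x) = 6 - 18*x
Second-derivative test at each critical point:
  f''(-0.4832) = 14.6969 > 0 → local minimum
  f''(1.1498) = -14.6969 < 0 → local maximum

Critical points: x = 1/3 - sqrt(6)/3 ≈ -0.4832 (local minimum); x = 1/3 + sqrt(6)/3 ≈ 1.1498 (local maximum)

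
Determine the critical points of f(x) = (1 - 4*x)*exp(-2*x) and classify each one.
f'(x) = 2*(4*x - 3)*exp(-2*x)

Solve f'(x) = 0:
  f'(x) = (8*x - 6)·exp(-2*x) and exp(-2*x) > 0 for every x, so f'(x) = 0 ⇔ 8*x - 6 = 0.
  Factor: 8*x - 6 = 2*(4*x - 3) = 0.
  ⇒ x = 3/4

f''(x) = 4*(5 - 4*x)*exp(-2*x)
Second-derivative test at each critical point:
  f''(3/4) = 1.7850 > 0 → local minimum

Critical points: x = 3/4 (local minimum)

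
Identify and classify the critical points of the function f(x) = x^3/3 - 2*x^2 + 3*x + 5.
f'(x) = x^2 - 4*x + 3

Solve f'(x) = 0:
  Factor: x^2 - 4*x + 3 = (x - 3)*(x - 1) = 0.
  ⇒ x = 1, 3

f''(x) = 2*x - 4
Second-derivative test at each critical point:
  f''(1) = -2 < 0 → local maximum
  f''(3) = 2 > 0 → local minimum

Critical points: x = 1 (local maximum); x = 3 (local minimum)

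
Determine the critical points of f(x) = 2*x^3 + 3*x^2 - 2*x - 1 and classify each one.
f'(x) = 6*x^2 + 6*x - 2

Solve f'(x) = 0:
  Factor: 6*x^2 + 6*x - 2 = 2*(3*x^2 + 3*x - 1); 3*x^2 + 3*x - 1 = 0 has no rational roots; quadratic formula: x = (-3 ± √21)/6.
  ⇒ x = -sqrt(21)/6 - 1/2 ≈ -1.2638, -1/2 + sqrt(21)/6 ≈ 0.2638

f''(x) = 12*x + 6
Second-derivative test at each critical point:
  f''(-1.2638) = -9.1652 < 0 → local maximum
  f''(0.2638) = 9.1652 > 0 → local minimum

Critical points: x = -sqrt(21)/6 - 1/2 ≈ -1.2638 (local maximum); x = -1/2 + sqrt(21)/6 ≈ 0.2638 (local minimum)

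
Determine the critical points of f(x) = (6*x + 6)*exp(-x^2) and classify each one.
f'(x) = 6*(-2*x*(x + 1) + 1)*exp(-x^2)

Solve f'(x) = 0:
  f'(x) = (-12*x^2 - 12*x + 6)·exp(-x^2) and exp(-x^2) > 0 for every x, so f'(x) = 0 ⇔ -12*x^2 - 12*x + 6 = 0.
  Factor: -12*x^2 - 12*x + 6 = -6*(2*x^2 + 2*x - 1); 2*x^2 + 2*x - 1 = 0 has no rational roots; quadratic formula: x = (-2 ± √12)/4.
  ⇒ x = -sqrt(3)/2 - 1/2 ≈ -1.3660, -1/2 + sqrt(3)/2 ≈ 0.3660

f''(x) = 12*(2*x^2*(x + 1) - 3*x - 1)*exp(-x^2)
Second-derivative test at each critical point:
  f''(-1.3660) = 3.2162 > 0 → local minimum
  f''(0.3660) = -18.1785 < 0 → local maximum

Critical points: x = -sqrt(3)/2 - 1/2 ≈ -1.3660 (local minimum); x = -1/2 + sqrt(3)/2 ≈ 0.3660 (local maximum)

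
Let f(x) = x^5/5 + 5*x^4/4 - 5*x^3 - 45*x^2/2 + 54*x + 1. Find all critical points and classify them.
f'(x) = x^4 + 5*x^3 - 15*x^2 - 45*x + 54

Solve f'(x) = 0:
  Factor: x^4 + 5*x^3 - 15*x^2 - 45*x + 54 = (x - 3)*(x - 1)*(x + 3)*(x + 6) = 0.
  ⇒ x = -6, -3, 1, 3

f''(x) = 4*x^3 + 15*x^2 - 30*x - 45
Second-derivative test at each critical point:
  f''(-6) = -189 < 0 → local maximum
  f''(-3) = 72 > 0 → local minimum
  f''(1) = -56 < 0 → local maximum
  f''(3) = 108 > 0 → local minimum

Critical points: x = -6 (local maximum); x = -3 (local minimum); x = 1 (local maximum); x = 3 (local minimum)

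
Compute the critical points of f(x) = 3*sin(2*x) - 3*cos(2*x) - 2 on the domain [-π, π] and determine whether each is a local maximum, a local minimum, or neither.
f'(x) = 6*sqrt(2)*sin(2*x + pi/4)

Solve f'(x) = 0 on [-π, π]:
  f'(x) = 0 ⇔ 3*cos(2*x) = -3*sin(2*x) ⇔ tan(2*x) = -1, i.e. 2*x = arctan(-1) + nπ; keep the solutions lying in [-π, π].
  ⇒ x = -5*pi/8 ≈ -1.9635, -pi/8 ≈ -0.3927, 3*pi/8 ≈ 1.1781, 7*pi/8 ≈ 2.7489

f''(x) = 12*sqrt(2)*cos(2*x + pi/4)
Second-derivative test at each critical point:
  f''(-1.9635) = -16.9706 < 0 → local maximum
  f''(-0.3927) = 16.9706 > 0 → local minimum
  f''(1.1781) = -16.9706 < 0 → local maximum
  f''(2.7489) = 16.9706 > 0 → local minimum

Critical points: x = -5*pi/8 ≈ -1.9635 (local maximum); x = -pi/8 ≈ -0.3927 (local minimum); x = 3*pi/8 ≈ 1.1781 (local maximum); x = 7*pi/8 ≈ 2.7489 (local minimum)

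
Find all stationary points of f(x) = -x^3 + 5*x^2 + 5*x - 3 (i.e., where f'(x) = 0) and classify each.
f'(x) = -3*x^2 + 10*x + 5

Solve f'(x) = 0:
  3*x^2 - 10*x - 5 = 0 has no rational roots; quadratic formula: x = (10 ± √160)/6.
  ⇒ x = 5/3 - 2*sqrt(10)/3 ≈ -0.4415, 5/3 + 2*sqrt(10)/3 ≈ 3.7749

f''(x) = 10 - 6*x
Second-derivative test at each critical point:
  f''(-0.4415) = 12.6491 > 0 → local minimum
  f''(3.7749) = -12.6491 < 0 → local maximum

Critical points: x = 5/3 - 2*sqrt(10)/3 ≈ -0.4415 (local minimum); x = 5/3 + 2*sqrt(10)/3 ≈ 3.7749 (local maximum)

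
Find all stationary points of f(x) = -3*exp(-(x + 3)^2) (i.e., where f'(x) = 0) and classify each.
f'(x) = 6*(x + 3)*exp(-(x + 3)^2)

Solve f'(x) = 0:
  f'(x) = (6*x + 18)·exp(-(x + 3)^2) and exp(-(x + 3)^2) > 0 for every x, so f'(x) = 0 ⇔ 6*x + 18 = 0.
  Factor: 6*x + 18 = 6*(x + 3) = 0.
  ⇒ x = -3

f''(x) = 6*(1 - 2*(x + 3)^2)*exp(-(x + 3)^2)
Second-derivative test at each critical point:
  f''(-3) = 6 > 0 → local minimum

Critical points: x = -3 (local minimum)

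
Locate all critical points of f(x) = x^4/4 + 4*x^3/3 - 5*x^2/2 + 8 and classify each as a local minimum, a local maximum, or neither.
f'(x) = x*(x^2 + 4*x - 5)

Solve f'(x) = 0:
  Factor: x^3 + 4*x^2 - 5*x = x*(x - 1)*(x + 5) = 0.
  ⇒ x = -5, 0, 1

f''(x) = 3*x^2 + 8*x - 5
Second-derivative test at each critical point:
  f''(-5) = 30 > 0 → local minimum
  f''(0) = -5 < 0 → local maximum
  f''(1) = 6 > 0 → local minimum

Critical points: x = -5 (local minimum); x = 0 (local maximum); x = 1 (local minimum)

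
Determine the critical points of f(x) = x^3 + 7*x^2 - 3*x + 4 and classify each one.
f'(x) = 3*x^2 + 14*x - 3

Solve f'(x) = 0:
  3*x^2 + 14*x - 3 = 0 has no rational roots; quadratic formula: x = (-14 ± √232)/6.
  ⇒ x = -sqrt(58)/3 - 7/3 ≈ -4.8719, -7/3 + sqrt(58)/3 ≈ 0.2053

f''(x) = 6*x + 14
Second-derivative test at each critical point:
  f''(-4.8719) = -15.2315 < 0 → local maximum
  f''(0.2053) = 15.2315 > 0 → local minimum

Critical points: x = -sqrt(58)/3 - 7/3 ≈ -4.8719 (local maximum); x = -7/3 + sqrt(58)/3 ≈ 0.2053 (local minimum)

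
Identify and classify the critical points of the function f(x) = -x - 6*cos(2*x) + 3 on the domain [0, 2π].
f'(x) = 12*sin(2*x) - 1

Solve f'(x) = 0 on [0, 2π]:
  f'(x) = 0 ⇔ sin(2*x) = 1/12, i.e. 2*x = arcsin(1/12) + 2nπ or 2*x = π − arcsin(1/12) + 2nπ; keep the solutions lying in [0, 2π].
  ⇒ x = asin(1/12)/2 ≈ 0.0417, -asin(1/12)/2 + pi/2 ≈ 1.5291, asin(1/12)/2 + pi ≈ 3.1833, -asin(1/12)/2 + 3*pi/2 ≈ 4.6707

f''(x) = 24*cos(2*x)
Second-derivative test at each critical point:
  f''(0.0417) = 23.9165 > 0 → local minimum
  f''(1.5291) = -23.9165 < 0 → local maximum
  f''(3.1833) = 23.9165 > 0 → local minimum
  f''(4.6707) = -23.9165 < 0 → local maximum

Critical points: x = asin(1/12)/2 ≈ 0.0417 (local minimum); x = -asin(1/12)/2 + pi/2 ≈ 1.5291 (local maximum); x = asin(1/12)/2 + pi ≈ 3.1833 (local minimum); x = -asin(1/12)/2 + 3*pi/2 ≈ 4.6707 (local maximum)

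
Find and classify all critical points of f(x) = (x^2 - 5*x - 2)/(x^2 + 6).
f'(x) = (5*x^2 + 16*x - 30)/(x^4 + 12*x^2 + 36)

Solve f'(x) = 0:
  f'(x) = (5*x^2 + 16*x - 30)/(x^2 + 6)^2; the denominator is positive wherever f is defined, so f'(x) = 0 ⇔ 5*x^2 + 16*x - 30 = 0.
  5*x^2 + 16*x - 30 = 0 has no rational roots; quadratic formula: x = (-16 ± √856)/10.
  ⇒ x = -sqrt(214)/5 - 8/5 ≈ -4.5257, -8/5 + sqrt(214)/5 ≈ 1.3257

f''(x) = 2*(-5*x^3 - 24*x^2 + 90*x + 48)/(x^6 + 18*x^4 + 108*x^2 + 216)
Second-derivative test at each critical point:
  f''(-4.5257) = -0.0417 < 0 → local maximum
  f''(1.3257) = 0.4862 > 0 → local minimum

Critical points: x = -sqrt(214)/5 - 8/5 ≈ -4.5257 (local maximum); x = -8/5 + sqrt(214)/5 ≈ 1.3257 (local minimum)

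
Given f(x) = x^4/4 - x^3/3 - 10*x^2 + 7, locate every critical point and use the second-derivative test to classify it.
f'(x) = x*(x^2 - x - 20)

Solve f'(x) = 0:
  Factor: x^3 - x^2 - 20*x = x*(x - 5)*(x + 4) = 0.
  ⇒ x = -4, 0, 5

f''(x) = 3*x^2 - 2*x - 20
Second-derivative test at each critical point:
  f''(-4) = 36 > 0 → local minimum
  f''(0) = -20 < 0 → local maximum
  f''(5) = 45 > 0 → local minimum

Critical points: x = -4 (local minimum); x = 0 (local maximum); x = 5 (local minimum)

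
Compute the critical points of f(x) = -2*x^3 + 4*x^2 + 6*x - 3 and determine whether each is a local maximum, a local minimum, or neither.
f'(x) = -6*x^2 + 8*x + 6

Solve f'(x) = 0:
  Factor: -6*x^2 + 8*x + 6 = -2*(3*x^2 - 4*x - 3); 3*x^2 - 4*x - 3 = 0 has no rational roots; quadratic formula: x = (4 ± √52)/6.
  ⇒ x = 2/3 - sqrt(13)/3 ≈ -0.5352, 2/3 + sqrt(13)/3 ≈ 1.8685

f''(x) = 8 - 12*x
Second-derivative test at each critical point:
  f''(-0.5352) = 14.4222 > 0 → local minimum
  f''(1.8685) = -14.4222 < 0 → local maximum

Critical points: x = 2/3 - sqrt(13)/3 ≈ -0.5352 (local minimum); x = 2/3 + sqrt(13)/3 ≈ 1.8685 (local maximum)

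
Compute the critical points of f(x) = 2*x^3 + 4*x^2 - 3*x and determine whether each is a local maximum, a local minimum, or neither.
f'(x) = 6*x^2 + 8*x - 3

Solve f'(x) = 0:
  6*x^2 + 8*x - 3 = 0 has no rational roots; quadratic formula: x = (-8 ± √136)/12.
  ⇒ x = -sqrt(34)/6 - 2/3 ≈ -1.6385, -2/3 + sqrt(34)/6 ≈ 0.3052

f''(x) = 12*x + 8
Second-derivative test at each critical point:
  f''(-1.6385) = -11.6619 < 0 → local maximum
  f''(0.3052) = 11.6619 > 0 → local minimum

Critical points: x = -sqrt(34)/6 - 2/3 ≈ -1.6385 (local maximum); x = -2/3 + sqrt(34)/6 ≈ 0.3052 (local minimum)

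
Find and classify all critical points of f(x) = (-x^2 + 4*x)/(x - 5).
f'(x) = (-x^2 + 10*x - 20)/(x^2 - 10*x + 25)

Solve f'(x) = 0:
  f'(x) = -(x^2 - 10*x + 20)/(x - 5)^2; the denominator is positive wherever f is defined, so f'(x) = 0 ⇔ -x^2 + 10*x - 20 = 0.
  x^2 - 10*x + 20 = 0 has no rational roots; quadratic formula: x = (10 ± √20)/2.
  ⇒ x = 5 - sqrt(5) ≈ 2.7639, sqrt(5) + 5 ≈ 7.2361

f''(x) = -10/(x^3 - 15*x^2 + 75*x - 125)
Second-derivative test at each critical point:
  f''(2.7639) = 0.8944 > 0 → local minimum
  f''(7.2361) = -0.8944 < 0 → local maximum

Critical points: x = 5 - sqrt(5) ≈ 2.7639 (local minimum); x = sqrt(5) + 5 ≈ 7.2361 (local maximum)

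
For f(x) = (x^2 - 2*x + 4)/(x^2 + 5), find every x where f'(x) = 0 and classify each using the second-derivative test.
f'(x) = 2*(x^2 + x - 5)/(x^4 + 10*x^2 + 25)

Solve f'(x) = 0:
  f'(x) = 2*(x^2 + x - 5)/(x^2 + 5)^2; the denominator is positive wherever f is defined, so f'(x) = 0 ⇔ 2*x^2 + 2*x - 10 = 0.
  Factor: 2*x^2 + 2*x - 10 = 2*(x^2 + x - 5); x^2 + x - 5 = 0 has no rational roots; quadratic formula: x = (-1 ± √21)/2.
  ⇒ x = -sqrt(21)/2 - 1/2 ≈ -2.7913, -1/2 + sqrt(21)/2 ≈ 1.7913

f''(x) = 2*(-2*x^3 - 3*x^2 + 30*x + 5)/(x^6 + 15*x^4 + 75*x^2 + 125)
Second-derivative test at each critical point:
  f''(-2.7913) = -0.0560 < 0 → local maximum
  f''(1.7913) = 0.1360 > 0 → local minimum

Critical points: x = -sqrt(21)/2 - 1/2 ≈ -2.7913 (local maximum); x = -1/2 + sqrt(21)/2 ≈ 1.7913 (local minimum)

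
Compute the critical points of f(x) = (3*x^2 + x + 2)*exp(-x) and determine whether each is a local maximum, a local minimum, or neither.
f'(x) = (-3*x^2 + 5*x - 1)*exp(-x)

Solve f'(x) = 0:
  f'(x) = (-3*x^2 + 5*x - 1)·exp(-x) and exp(-x) > 0 for every x, so f'(x) = 0 ⇔ -3*x^2 + 5*x - 1 = 0.
  3*x^2 - 5*x + 1 = 0 has no rational roots; quadratic formula: x = (5 ± √13)/6.
  ⇒ x = 5/6 - sqrt(13)/6 ≈ 0.2324, sqrt(13)/6 + 5/6 ≈ 1.4343

f''(x) = (3*x^2 - 11*x + 6)*exp(-x)
Second-derivative test at each critical point:
  f''(0.2324) = 2.8578 > 0 → local minimum
  f''(1.4343) = -0.8592 < 0 → local maximum

Critical points: x = 5/6 - sqrt(13)/6 ≈ 0.2324 (local minimum); x = sqrt(13)/6 + 5/6 ≈ 1.4343 (local maximum)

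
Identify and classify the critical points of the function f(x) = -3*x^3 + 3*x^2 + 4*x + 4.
f'(x) = -9*x^2 + 6*x + 4

Solve f'(x) = 0:
  9*x^2 - 6*x - 4 = 0 has no rational roots; quadratic formula: x = (6 ± √180)/18.
  ⇒ x = 1/3 - sqrt(5)/3 ≈ -0.4120, 1/3 + sqrt(5)/3 ≈ 1.0787

f''(x) = 6 - 18*x
Second-derivative test at each critical point:
  f''(-0.4120) = 13.4164 > 0 → local minimum
  f''(1.0787) = -13.4164 < 0 → local maximum

Critical points: x = 1/3 - sqrt(5)/3 ≈ -0.4120 (local minimum); x = 1/3 + sqrt(5)/3 ≈ 1.0787 (local maximum)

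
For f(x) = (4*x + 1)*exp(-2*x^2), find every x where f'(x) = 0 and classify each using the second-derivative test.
f'(x) = 4*(-x*(4*x + 1) + 1)*exp(-2*x^2)

Solve f'(x) = 0:
  f'(x) = (-16*x^2 - 4*x + 4)·exp(-2*x^2) and exp(-2*x^2) > 0 for every x, so f'(x) = 0 ⇔ -16*x^2 - 4*x + 4 = 0.
  Factor: -16*x^2 - 4*x + 4 = -4*(4*x^2 + x - 1); 4*x^2 + x - 1 = 0 has no rational roots; quadratic formula: x = (-1 ± √17)/8.
  ⇒ x = -sqrt(17)/8 - 1/8 ≈ -0.6404, -1/8 + sqrt(17)/8 ≈ 0.3904

f''(x) = 4*(4*x^2*(4*x + 1) - 12*x - 1)*exp(-2*x^2)
Second-derivative test at each critical point:
  f''(-0.6404) = 7.2624 > 0 → local minimum
  f''(0.3904) = -12.1593 < 0 → local maximum

Critical points: x = -sqrt(17)/8 - 1/8 ≈ -0.6404 (local minimum); x = -1/8 + sqrt(17)/8 ≈ 0.3904 (local maximum)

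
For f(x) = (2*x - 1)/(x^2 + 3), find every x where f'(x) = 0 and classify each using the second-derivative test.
f'(x) = 2*(-x^2 + x + 3)/(x^4 + 6*x^2 + 9)

Solve f'(x) = 0:
  f'(x) = -2*(x^2 - x - 3)/(x^2 + 3)^2; the denominator is positive wherever f is defined, so f'(x) = 0 ⇔ -2*x^2 + 2*x + 6 = 0.
  Factor: -2*x^2 + 2*x + 6 = -2*(x^2 - x - 3); x^2 - x - 3 = 0 has no rational roots; quadratic formula: x = (1 ± √13)/2.
  ⇒ x = 1/2 - sqrt(13)/2 ≈ -1.3028, 1/2 + sqrt(13)/2 ≈ 2.3028

f''(x) = 2*(4*x^2*(2*x - 1) + (1 - 6*x)*(x^2 + 3))/(x^2 + 3)^3
Second-derivative test at each critical point:
  f''(-1.3028) = 0.3268 > 0 → local minimum
  f''(2.3028) = -0.1046 < 0 → local maximum

Critical points: x = 1/2 - sqrt(13)/2 ≈ -1.3028 (local minimum); x = 1/2 + sqrt(13)/2 ≈ 2.3028 (local maximum)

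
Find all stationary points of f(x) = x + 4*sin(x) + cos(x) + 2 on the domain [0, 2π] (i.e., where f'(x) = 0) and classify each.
f'(x) = -sin(x) + 4*cos(x) + 1

Solve f'(x) = 0 on [0, 2π]:
  f'(x) = 0 ⇔ -sin(x) + 4*cos(x) = -1. Write the left side as R·cos(x + φ) with R = √(4² + 1²) = sqrt(17), cos φ = 4*sqrt(17)/17, sin φ = sqrt(17)/17; then cos(x + φ) = -sqrt(17)/17. Solve for x and keep the solutions lying in [0, 2π].
  ⇒ x = pi/2 ≈ 1.5708, atan(15/8) + pi ≈ 4.2224

f''(x) = -4*sin(x) - cos(x)
Second-derivative test at each critical point:
  f''(1.5708) = -4 < 0 → local maximum
  f''(4.2224) = 4 > 0 → local minimum

Critical points: x = pi/2 ≈ 1.5708 (local maximum); x = atan(15/8) + pi ≈ 4.2224 (local minimum)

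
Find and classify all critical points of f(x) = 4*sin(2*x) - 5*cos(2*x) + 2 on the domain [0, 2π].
f'(x) = 10*sin(2*x) + 8*cos(2*x)

Solve f'(x) = 0 on [0, 2π]:
  f'(x) = 0 ⇔ 4*cos(2*x) = -5*sin(2*x) ⇔ tan(2*x) = -4/5, i.e. 2*x = arctan(-4/5) + nπ; keep the solutions lying in [0, 2π].
  ⇒ x = -atan(4/5)/2 + pi/2 ≈ 1.2334, pi - atan(4/5)/2 ≈ 2.8042, -atan(4/5)/2 + 3*pi/2 ≈ 4.3750, -atan(4/5)/2 + 2*pi ≈ 5.9458

f''(x) = -16*sin(2*x) + 20*cos(2*x)
Second-derivative test at each critical point:
  f''(1.2334) = -25.6125 < 0 → local maximum
  f''(2.8042) = 25.6125 > 0 → local minimum
  f''(4.3750) = -25.6125 < 0 → local maximum
  f''(5.9458) = 25.6125 > 0 → local minimum

Critical points: x = -atan(4/5)/2 + pi/2 ≈ 1.2334 (local maximum); x = pi - atan(4/5)/2 ≈ 2.8042 (local minimum); x = -atan(4/5)/2 + 3*pi/2 ≈ 4.3750 (local maximum); x = -atan(4/5)/2 + 2*pi ≈ 5.9458 (local minimum)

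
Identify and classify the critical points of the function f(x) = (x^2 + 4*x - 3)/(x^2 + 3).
f'(x) = 4*(-x^2 + 3*x + 3)/(x^4 + 6*x^2 + 9)

Solve f'(x) = 0:
  f'(x) = -4*(x^2 - 3*x - 3)/(x^2 + 3)^2; the denominator is positive wherever f is defined, so f'(x) = 0 ⇔ -4*x^2 + 12*x + 12 = 0.
  Factor: -4*x^2 + 12*x + 12 = -4*(x^2 - 3*x - 3); x^2 - 3*x - 3 = 0 has no rational roots; quadratic formula: x = (3 ± √21)/2.
  ⇒ x = 3/2 - sqrt(21)/2 ≈ -0.7913, 3/2 + sqrt(21)/2 ≈ 3.7913

f''(x) = 4*(2*x^3 - 9*x^2 - 18*x + 9)/(x^6 + 9*x^4 + 27*x^2 + 27)
Second-derivative test at each critical point:
  f''(-0.7913) = 1.3941 > 0 → local minimum
  f''(3.7913) = -0.0607 < 0 → local maximum

Critical points: x = 3/2 - sqrt(21)/2 ≈ -0.7913 (local minimum); x = 3/2 + sqrt(21)/2 ≈ 3.7913 (local maximum)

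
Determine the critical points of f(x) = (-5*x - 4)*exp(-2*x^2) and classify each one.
f'(x) = (4*x*(5*x + 4) - 5)*exp(-2*x^2)

Solve f'(x) = 0:
  f'(x) = (20*x^2 + 16*x - 5)·exp(-2*x^2) and exp(-2*x^2) > 0 for every x, so f'(x) = 0 ⇔ 20*x^2 + 16*x - 5 = 0.
  20*x^2 + 16*x - 5 = 0 has no rational roots; quadratic formula: x = (-16 ± √656)/40.
  ⇒ x = -sqrt(41)/10 - 2/5 ≈ -1.0403, -2/5 + sqrt(41)/10 ≈ 0.2403

f''(x) = 4*(-20*x^3 - 16*x^2 + 15*x + 4)*exp(-2*x^2)
Second-derivative test at each critical point:
  f''(-1.0403) = -2.9405 < 0 → local maximum
  f''(0.2403) = 22.8187 > 0 → local minimum

Critical points: x = -sqrt(41)/10 - 2/5 ≈ -1.0403 (local maximum); x = -2/5 + sqrt(41)/10 ≈ 0.2403 (local minimum)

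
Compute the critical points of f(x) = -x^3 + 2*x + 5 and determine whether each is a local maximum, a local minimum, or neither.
f'(x) = 2 - 3*x^2

Solve f'(x) = 0:
  3*x^2 - 2 = 0 has no rational roots; quadratic formula: x = (0 ± √24)/6.
  ⇒ x = -sqrt(6)/3 ≈ -0.8165, sqrt(6)/3 ≈ 0.8165

f''(x) = -6*x
Second-derivative test at each critical point:
  f''(-0.8165) = 4.8990 > 0 → local minimum
  f''(0.8165) = -4.8990 < 0 → local maximum

Critical points: x = -sqrt(6)/3 ≈ -0.8165 (local minimum); x = sqrt(6)/3 ≈ 0.8165 (local maximum)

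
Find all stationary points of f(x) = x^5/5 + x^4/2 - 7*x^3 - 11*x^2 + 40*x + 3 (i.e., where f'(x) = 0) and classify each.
f'(x) = x^4 + 2*x^3 - 21*x^2 - 22*x + 40

Solve f'(x) = 0:
  Factor: x^4 + 2*x^3 - 21*x^2 - 22*x + 40 = (x - 4)*(x - 1)*(x + 2)*(x + 5) = 0.
  ⇒ x = -5, -2, 1, 4

f''(x) = 4*x^3 + 6*x^2 - 42*x - 22
Second-derivative test at each critical point:
  f''(-5) = -162 < 0 → local maximum
  f''(-2) = 54 > 0 → local minimum
  f''(1) = -54 < 0 → local maximum
  f''(4) = 162 > 0 → local minimum

Critical points: x = -5 (local maximum); x = -2 (local minimum); x = 1 (local maximum); x = 4 (local minimum)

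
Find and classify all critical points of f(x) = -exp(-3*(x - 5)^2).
f'(x) = 6*(x - 5)*exp(-3*(x - 5)^2)

Solve f'(x) = 0:
  f'(x) = (6*x - 30)·exp(-3*(x - 5)^2) and exp(-3*(x - 5)^2) > 0 for every x, so f'(x) = 0 ⇔ 6*x - 30 = 0.
  Factor: 6*x - 30 = 6*(x - 5) = 0.
  ⇒ x = 5

f''(x) = 6*(1 - 6*(x - 5)^2)*exp(-3*(x - 5)^2)
Second-derivative test at each critical point:
  f''(5) = 6 > 0 → local minimum

Critical points: x = 5 (local minimum)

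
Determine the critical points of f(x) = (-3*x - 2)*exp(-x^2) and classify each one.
f'(x) = (2*x*(3*x + 2) - 3)*exp(-x^2)

Solve f'(x) = 0:
  f'(x) = (6*x^2 + 4*x - 3)·exp(-x^2) and exp(-x^2) > 0 for every x, so f'(x) = 0 ⇔ 6*x^2 + 4*x - 3 = 0.
  6*x^2 + 4*x - 3 = 0 has no rational roots; quadratic formula: x = (-4 ± √88)/12.
  ⇒ x = -sqrt(22)/6 - 1/3 ≈ -1.1151, -1/3 + sqrt(22)/6 ≈ 0.4484

f''(x) = 2*(-6*x^3 - 4*x^2 + 9*x + 2)*exp(-x^2)
Second-derivative test at each critical point:
  f''(-1.1151) = -2.7055 < 0 → local maximum
  f''(0.4484) = 7.6722 > 0 → local minimum

Critical points: x = -sqrt(22)/6 - 1/3 ≈ -1.1151 (local maximum); x = -1/3 + sqrt(22)/6 ≈ 0.4484 (local minimum)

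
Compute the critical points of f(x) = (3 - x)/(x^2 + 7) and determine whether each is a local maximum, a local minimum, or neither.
f'(x) = (-x^2 + 2*x*(x - 3) - 7)/(x^2 + 7)^2

Solve f'(x) = 0:
  f'(x) = (x - 7)*(x + 1)/(x^2 + 7)^2; the denominator is positive wherever f is defined, so f'(x) = 0 ⇔ x^2 - 6*x - 7 = 0.
  Factor: x^2 - 6*x - 7 = (x - 7)*(x + 1) = 0.
  ⇒ x = -1, 7

f''(x) = 2*(4*x^2*(3 - x) + 3*(x - 1)*(x^2 + 7))/(x^2 + 7)^3
Second-derivative test at each critical point:
  f''(-1) = -1/8 < 0 → local maximum
  f''(7) = 1/392 > 0 → local minimum

Critical points: x = -1 (local maximum); x = 7 (local minimum)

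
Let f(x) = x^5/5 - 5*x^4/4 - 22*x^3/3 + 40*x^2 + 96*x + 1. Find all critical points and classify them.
f'(x) = x^4 - 5*x^3 - 22*x^2 + 80*x + 96

Solve f'(x) = 0:
  Factor: x^4 - 5*x^3 - 22*x^2 + 80*x + 96 = (x - 6)*(x - 4)*(x + 1)*(x + 4) = 0.
  ⇒ x = -4, -1, 4, 6

f''(x) = 4*x^3 - 15*x^2 - 44*x + 80
Second-derivative test at each critical point:
  f''(-4) = -240 < 0 → local maximum
  f''(-1) = 105 > 0 → local minimum
  f''(4) = -80 < 0 → local maximum
  f''(6) = 140 > 0 → local minimum

Critical points: x = -4 (local maximum); x = -1 (local minimum); x = 4 (local maximum); x = 6 (local minimum)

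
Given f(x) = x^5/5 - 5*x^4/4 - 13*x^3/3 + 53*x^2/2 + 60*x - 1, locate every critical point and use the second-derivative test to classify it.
f'(x) = x^4 - 5*x^3 - 13*x^2 + 53*x + 60

Solve f'(x) = 0:
  Factor: x^4 - 5*x^3 - 13*x^2 + 53*x + 60 = (x - 5)*(x - 4)*(x + 1)*(x + 3) = 0.
  ⇒ x = -3, -1, 4, 5

f''(x) = 4*x^3 - 15*x^2 - 26*x + 53
Second-derivative test at each critical point:
  f''(-3) = -112 < 0 → local maximum
  f''(-1) = 60 > 0 → local minimum
  f''(4) = -35 < 0 → local maximum
  f''(5) = 48 > 0 → local minimum

Critical points: x = -3 (local maximum); x = -1 (local minimum); x = 4 (local maximum); x = 5 (local minimum)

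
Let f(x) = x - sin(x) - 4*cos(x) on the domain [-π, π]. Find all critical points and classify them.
f'(x) = 4*sin(x) - cos(x) + 1

Solve f'(x) = 0 on [-π, π]:
  f'(x) = 0 ⇔ 4*sin(x) - cos(x) = -1. Write the left side as R·cos(x + φ) with R = √((-1)² + (-4)²) = sqrt(17), cos φ = -sqrt(17)/17, sin φ = -4*sqrt(17)/17; then cos(x + φ) = -sqrt(17)/17. Solve for x and keep the solutions lying in [-π, π].
  ⇒ x = -pi + atan(8/15) ≈ -2.6516, 0

f''(x) = sin(x) + 4*cos(x)
Second-derivative test at each critical point:
  f''(-2.6516) = -4 < 0 → local maximum
  f''(0) = 4 > 0 → local minimum

Critical points: x = -pi + atan(8/15) ≈ -2.6516 (local maximum); x = 0 (local minimum)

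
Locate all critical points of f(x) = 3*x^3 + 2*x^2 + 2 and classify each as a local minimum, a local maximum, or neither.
f'(x) = x*(9*x + 4)

Solve f'(x) = 0:
  Factor: 9*x^2 + 4*x = x*(9*x + 4) = 0.
  ⇒ x = -4/9, 0

f''(x) = 18*x + 4
Second-derivative test at each critical point:
  f''(-4/9) = -4 < 0 → local maximum
  f''(0) = 4 > 0 → local minimum

Critical points: x = -4/9 (local maximum); x = 0 (local minimum)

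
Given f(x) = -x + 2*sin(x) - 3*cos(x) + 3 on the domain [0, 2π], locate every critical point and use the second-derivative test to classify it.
f'(x) = 3*sin(x) + 2*cos(x) - 1

Solve f'(x) = 0 on [0, 2π]:
  f'(x) = 0 ⇔ 3*sin(x) + 2*cos(x) = 1. Write the left side as R·cos(x + φ) with R = √(2² + (-3)²) = sqrt(13), cos φ = 2*sqrt(13)/13, sin φ = -3*sqrt(13)/13; then cos(x + φ) = sqrt(13)/13. Solve for x and keep the solutions lying in [0, 2π].
  ⇒ x = atan((3 + 4*sqrt(3))/(2 - 6*sqrt(3))) + pi ≈ 2.2726, atan((3 - 4*sqrt(3))/(2 + 6*sqrt(3))) + 2*pi ≈ 5.9762

f''(x) = -2*sin(x) + 3*cos(x)
Second-derivative test at each critical point:
  f''(2.2726) = -3.4641 < 0 → local maximum
  f''(5.9762) = 3.4641 > 0 → local minimum

Critical points: x = atan((3 + 4*sqrt(3))/(2 - 6*sqrt(3))) + pi ≈ 2.2726 (local maximum); x = atan((3 - 4*sqrt(3))/(2 + 6*sqrt(3))) + 2*pi ≈ 5.9762 (local minimum)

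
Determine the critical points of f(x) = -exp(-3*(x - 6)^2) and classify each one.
f'(x) = 6*(x - 6)*exp(-3*(x - 6)^2)

Solve f'(x) = 0:
  f'(x) = (6*x - 36)·exp(-3*(x - 6)^2) and exp(-3*(x - 6)^2) > 0 for every x, so f'(x) = 0 ⇔ 6*x - 36 = 0.
  Factor: 6*x - 36 = 6*(x - 6) = 0.
  ⇒ x = 6

f''(x) = 6*(1 - 6*(x - 6)^2)*exp(-3*(x - 6)^2)
Second-derivative test at each critical point:
  f''(6) = 6 > 0 → local minimum

Critical points: x = 6 (local minimum)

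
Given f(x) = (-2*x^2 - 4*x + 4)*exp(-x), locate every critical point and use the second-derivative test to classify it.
f'(x) = 2*(x^2 - 4)*exp(-x)

Solve f'(x) = 0:
  f'(x) = (2*x^2 - 8)·exp(-x) and exp(-x) > 0 for every x, so f'(x) = 0 ⇔ 2*x^2 - 8 = 0.
  Factor: 2*x^2 - 8 = 2*(x - 2)*(x + 2) = 0.
  ⇒ x = -2, 2

f''(x) = 2*(-x^2 + 2*x + 4)*exp(-x)
Second-derivative test at each critical point:
  f''(-2) = -59.1124 < 0 → local maximum
  f''(2) = 1.0827 > 0 → local minimum

Critical points: x = -2 (local maximum); x = 2 (local minimum)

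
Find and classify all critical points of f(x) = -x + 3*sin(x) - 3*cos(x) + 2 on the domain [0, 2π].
f'(x) = 3*sqrt(2)*sin(x + pi/4) - 1

Solve f'(x) = 0 on [0, 2π]:
  f'(x) = 0 ⇔ 3*sin(x) + 3*cos(x) = 1. Write the left side as R·cos(x + φ) with R = √(3² + (-3)²) = 3*sqrt(2), cos φ = sqrt(2)/2, sin φ = -sqrt(2)/2; then cos(x + φ) = sqrt(2)/6. Solve for x and keep the solutions lying in [0, 2π].
  ⇒ x = atan((1 + sqrt(17))/(1 - sqrt(17))) + pi ≈ 2.1183, atan((1 - sqrt(17))/(1 + sqrt(17))) + 2*pi ≈ 5.7357

f''(x) = 3*sqrt(2)*cos(x + pi/4)
Second-derivative test at each critical point:
  f''(2.1183) = -4.1231 < 0 → local maximum
  f''(5.7357) = 4.1231 > 0 → local minimum

Critical points: x = atan((1 + sqrt(17))/(1 - sqrt(17))) + pi ≈ 2.1183 (local maximum); x = atan((1 - sqrt(17))/(1 + sqrt(17))) + 2*pi ≈ 5.7357 (local minimum)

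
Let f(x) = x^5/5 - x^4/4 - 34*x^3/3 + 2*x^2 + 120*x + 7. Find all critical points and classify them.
f'(x) = x^4 - x^3 - 34*x^2 + 4*x + 120

Solve f'(x) = 0:
  Factor: x^4 - x^3 - 34*x^2 + 4*x + 120 = (x - 6)*(x - 2)*(x + 2)*(x + 5) = 0.
  ⇒ x = -5, -2, 2, 6

f''(x) = 4*x^3 - 3*x^2 - 68*x + 4
Second-derivative test at each critical point:
  f''(-5) = -231 < 0 → local maximum
  f''(-2) = 96 > 0 → local minimum
  f''(2) = -112 < 0 → local maximum
  f''(6) = 352 > 0 → local minimum

Critical points: x = -5 (local maximum); x = -2 (local minimum); x = 2 (local maximum); x = 6 (local minimum)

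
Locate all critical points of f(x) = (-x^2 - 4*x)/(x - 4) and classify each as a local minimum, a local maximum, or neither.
f'(x) = (-x^2 + 8*x + 16)/(x^2 - 8*x + 16)

Solve f'(x) = 0:
  f'(x) = -(x^2 - 8*x - 16)/(x - 4)^2; the denominator is positive wherever f is defined, so f'(x) = 0 ⇔ -x^2 + 8*x + 16 = 0.
  x^2 - 8*x - 16 = 0 has no rational roots; quadratic formula: x = (8 ± √128)/2.
  ⇒ x = 4 - 4*sqrt(2) ≈ -1.6569, 4 + 4*sqrt(2) ≈ 9.6569

f''(x) = -64/(x^3 - 12*x^2 + 48*x - 64)
Second-derivative test at each critical point:
  f''(-1.6569) = 0.3536 > 0 → local minimum
  f''(9.6569) = -0.3536 < 0 → local maximum

Critical points: x = 4 - 4*sqrt(2) ≈ -1.6569 (local minimum); x = 4 + 4*sqrt(2) ≈ 9.6569 (local maximum)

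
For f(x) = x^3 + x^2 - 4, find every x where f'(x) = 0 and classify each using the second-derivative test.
f'(x) = x*(3*x + 2)

Solve f'(x) = 0:
  Factor: 3*x^2 + 2*x = x*(3*x + 2) = 0.
  ⇒ x = -2/3, 0

f''(x) = 6*x + 2
Second-derivative test at each critical point:
  f''(-2/3) = -2 < 0 → local maximum
  f''(0) = 2 > 0 → local minimum

Critical points: x = -2/3 (local maximum); x = 0 (local minimum)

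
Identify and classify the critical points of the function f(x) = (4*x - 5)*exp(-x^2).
f'(x) = 2*(-x*(4*x - 5) + 2)*exp(-x^2)

Solve f'(x) = 0:
  f'(x) = (-8*x^2 + 10*x + 4)·exp(-x^2) and exp(-x^2) > 0 for every x, so f'(x) = 0 ⇔ -8*x^2 + 10*x + 4 = 0.
  Factor: -8*x^2 + 10*x + 4 = -2*(4*x^2 - 5*x - 2); 4*x^2 - 5*x - 2 = 0 has no rational roots; quadratic formula: x = (5 ± √57)/8.
  ⇒ x = 5/8 - sqrt(57)/8 ≈ -0.3187, 5/8 + sqrt(57)/8 ≈ 1.5687

f''(x) = 2*(2*x^2*(4*x - 5) - 12*x + 5)*exp(-x^2)
Second-derivative test at each critical point:
  f''(-0.3187) = 13.6411 > 0 → local minimum
  f''(1.5687) = -1.2889 < 0 → local maximum

Critical points: x = 5/8 - sqrt(57)/8 ≈ -0.3187 (local minimum); x = 5/8 + sqrt(57)/8 ≈ 1.5687 (local maximum)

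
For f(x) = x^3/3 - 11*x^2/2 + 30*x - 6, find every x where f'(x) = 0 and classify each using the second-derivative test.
f'(x) = x^2 - 11*x + 30

Solve f'(x) = 0:
  Factor: x^2 - 11*x + 30 = (x - 6)*(x - 5) = 0.
  ⇒ x = 5, 6

f''(x) = 2*x - 11
Second-derivative test at each critical point:
  f''(5) = -1 < 0 → local maximum
  f''(6) = 1 > 0 → local minimum

Critical points: x = 5 (local maximum); x = 6 (local minimum)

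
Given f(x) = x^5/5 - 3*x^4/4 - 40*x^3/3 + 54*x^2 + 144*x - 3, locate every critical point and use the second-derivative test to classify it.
f'(x) = x^4 - 3*x^3 - 40*x^2 + 108*x + 144

Solve f'(x) = 0:
  Factor: x^4 - 3*x^3 - 40*x^2 + 108*x + 144 = (x - 6)*(x - 4)*(x + 1)*(x + 6) = 0.
  ⇒ x = -6, -1, 4, 6

f''(x) = 4*x^3 - 9*x^2 - 80*x + 108
Second-derivative test at each critical point:
  f''(-6) = -600 < 0 → local maximum
  f''(-1) = 175 > 0 → local minimum
  f''(4) = -100 < 0 → local maximum
  f''(6) = 168 > 0 → local minimum

Critical points: x = -6 (local maximum); x = -1 (local minimum); x = 4 (local maximum); x = 6 (local minimum)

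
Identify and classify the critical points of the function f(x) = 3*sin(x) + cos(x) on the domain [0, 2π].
f'(x) = -sin(x) + 3*cos(x)

Solve f'(x) = 0 on [0, 2π]:
  f'(x) = 0 ⇔ 3*cos(x) = sin(x) ⇔ tan(x) = 3, i.e. x = arctan(3) + nπ; keep the solutions lying in [0, 2π].
  ⇒ x = atan(3) ≈ 1.2490, atan(3) + pi ≈ 4.3906

f''(x) = -3*sin(x) - cos(x)
Second-derivative test at each critical point:
  f''(1.2490) = -3.1623 < 0 → local maximum
  f''(4.3906) = 3.1623 > 0 → local minimum

Critical points: x = atan(3) ≈ 1.2490 (local maximum); x = atan(3) + pi ≈ 4.3906 (local minimum)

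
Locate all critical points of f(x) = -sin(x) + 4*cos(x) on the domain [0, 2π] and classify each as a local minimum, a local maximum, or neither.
f'(x) = -4*sin(x) - cos(x)

Solve f'(x) = 0 on [0, 2π]:
  f'(x) = 0 ⇔ -cos(x) = 4*sin(x) ⇔ tan(x) = -1/4, i.e. x = arctan(-1/4) + nπ; keep the solutions lying in [0, 2π].
  ⇒ x = pi - atan(1/4) ≈ 2.8966, -atan(1/4) + 2*pi ≈ 6.0382

f''(x) = sin(x) - 4*cos(x)
Second-derivative test at each critical point:
  f''(2.8966) = 4.1231 > 0 → local minimum
  f''(6.0382) = -4.1231 < 0 → local maximum

Critical points: x = pi - atan(1/4) ≈ 2.8966 (local minimum); x = -atan(1/4) + 2*pi ≈ 6.0382 (local maximum)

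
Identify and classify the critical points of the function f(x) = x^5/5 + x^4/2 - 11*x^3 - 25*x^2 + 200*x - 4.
f'(x) = x^4 + 2*x^3 - 33*x^2 - 50*x + 200

Solve f'(x) = 0:
  Factor: x^4 + 2*x^3 - 33*x^2 - 50*x + 200 = (x - 5)*(x - 2)*(x + 4)*(x + 5) = 0.
  ⇒ x = -5, -4, 2, 5

f''(x) = 4*x^3 + 6*x^2 - 66*x - 50
Second-derivative test at each critical point:
  f''(-5) = -70 < 0 → local maximum
  f''(-4) = 54 > 0 → local minimum
  f''(2) = -126 < 0 → local maximum
  f''(5) = 270 > 0 → local minimum

Critical points: x = -5 (local maximum); x = -4 (local minimum); x = 2 (local maximum); x = 5 (local minimum)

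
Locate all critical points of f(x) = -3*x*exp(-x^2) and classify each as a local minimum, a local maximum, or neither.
f'(x) = 3*(2*x^2 - 1)*exp(-x^2)

Solve f'(x) = 0:
  f'(x) = (6*x^2 - 3)·exp(-x^2) and exp(-x^2) > 0 for every x, so f'(x) = 0 ⇔ 6*x^2 - 3 = 0.
  Factor: 6*x^2 - 3 = 3*(2*x^2 - 1); 2*x^2 - 1 = 0 has no rational roots; quadratic formula: x = (0 ± √8)/4.
  ⇒ x = -sqrt(2)/2 ≈ -0.7071, sqrt(2)/2 ≈ 0.7071

f''(x) = (-12*x^3 + 18*x)*exp(-x^2)
Second-derivative test at each critical point:
  f''(-0.7071) = -5.1466 < 0 → local maximum
  f''(0.7071) = 5.1466 > 0 → local minimum

Critical points: x = -sqrt(2)/2 ≈ -0.7071 (local maximum); x = sqrt(2)/2 ≈ 0.7071 (local minimum)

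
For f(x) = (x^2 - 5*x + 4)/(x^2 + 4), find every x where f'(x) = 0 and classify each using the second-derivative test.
f'(x) = 5*(x^2 - 4)/(x^4 + 8*x^2 + 16)

Solve f'(x) = 0:
  f'(x) = 5*(x - 2)*(x + 2)/(x^2 + 4)^2; the denominator is positive wherever f is defined, so f'(x) = 0 ⇔ 5*x^2 - 20 = 0.
  Factor: 5*x^2 - 20 = 5*(x - 2)*(x + 2) = 0.
  ⇒ x = -2, 2

f''(x) = 10*x*(12 - x^2)/(x^6 + 12*x^4 + 48*x^2 + 64)
Second-derivative test at each critical point:
  f''(-2) = -5/16 < 0 → local maximum
  f''(2) = 5/16 > 0 → local minimum

Critical points: x = -2 (local maximum); x = 2 (local minimum)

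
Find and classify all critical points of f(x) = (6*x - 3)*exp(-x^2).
f'(x) = 6*(-x*(2*x - 1) + 1)*exp(-x^2)

Solve f'(x) = 0:
  f'(x) = (-12*x^2 + 6*x + 6)·exp(-x^2) and exp(-x^2) > 0 for every x, so f'(x) = 0 ⇔ -12*x^2 + 6*x + 6 = 0.
  Factor: -12*x^2 + 6*x + 6 = -6*(x - 1)*(2*x + 1) = 0.
  ⇒ x = -1/2, 1

f''(x) = 6*(2*x^2*(2*x - 1) - 6*x + 1)*exp(-x^2)
Second-derivative test at each critical point:
  f''(-1/2) = 14.0184 > 0 → local minimum
  f''(1) = -6.6218 < 0 → local maximum

Critical points: x = -1/2 (local minimum); x = 1 (local maximum)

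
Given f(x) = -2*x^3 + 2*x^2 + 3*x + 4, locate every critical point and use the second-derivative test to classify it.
f'(x) = -6*x^2 + 4*x + 3

Solve f'(x) = 0:
  6*x^2 - 4*x - 3 = 0 has no rational roots; quadratic formula: x = (4 ± √88)/12.
  ⇒ x = 1/3 - sqrt(22)/6 ≈ -0.4484, 1/3 + sqrt(22)/6 ≈ 1.1151

f''(x) = 4 - 12*x
Second-derivative test at each critical point:
  f''(-0.4484) = 9.3808 > 0 → local minimum
  f''(1.1151) = -9.3808 < 0 → local maximum

Critical points: x = 1/3 - sqrt(22)/6 ≈ -0.4484 (local minimum); x = 1/3 + sqrt(22)/6 ≈ 1.1151 (local maximum)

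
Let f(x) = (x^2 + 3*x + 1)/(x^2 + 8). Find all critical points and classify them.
f'(x) = (-3*x^2 + 14*x + 24)/(x^4 + 16*x^2 + 64)

Solve f'(x) = 0:
  f'(x) = -(x - 6)*(3*x + 4)/(x^2 + 8)^2; the denominator is positive wherever f is defined, so f'(x) = 0 ⇔ -3*x^2 + 14*x + 24 = 0.
  Factor: -3*x^2 + 14*x + 24 = -(x - 6)*(3*x + 4) = 0.
  ⇒ x = -4/3, 6

f''(x) = 2*(3*x^3 - 21*x^2 - 72*x + 56)/(x^6 + 24*x^4 + 192*x^2 + 512)
Second-derivative test at each critical point:
  f''(-4/3) = 81/352 > 0 → local minimum
  f''(6) = -1/88 < 0 → local maximum

Critical points: x = -4/3 (local minimum); x = 6 (local maximum)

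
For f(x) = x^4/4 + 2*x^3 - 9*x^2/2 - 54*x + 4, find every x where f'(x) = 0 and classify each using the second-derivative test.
f'(x) = x^3 + 6*x^2 - 9*x - 54

Solve f'(x) = 0:
  Factor: x^3 + 6*x^2 - 9*x - 54 = (x - 3)*(x + 3)*(x + 6) = 0.
  ⇒ x = -6, -3, 3

f''(x) = 3*x^2 + 12*x - 9
Second-derivative test at each critical point:
  f''(-6) = 27 > 0 → local minimum
  f''(-3) = -18 < 0 → local maximum
  f''(3) = 54 > 0 → local minimum

Critical points: x = -6 (local minimum); x = -3 (local maximum); x = 3 (local minimum)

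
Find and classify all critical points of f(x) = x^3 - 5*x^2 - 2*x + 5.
f'(x) = 3*x^2 - 10*x - 2

Solve f'(x) = 0:
  3*x^2 - 10*x - 2 = 0 has no rational roots; quadratic formula: x = (10 ± √124)/6.
  ⇒ x = 5/3 - sqrt(31)/3 ≈ -0.1893, 5/3 + sqrt(31)/3 ≈ 3.5226

f''(x) = 6*x - 10
Second-derivative test at each critical point:
  f''(-0.1893) = -11.1355 < 0 → local maximum
  f''(3.5226) = 11.1355 > 0 → local minimum

Critical points: x = 5/3 - sqrt(31)/3 ≈ -0.1893 (local maximum); x = 5/3 + sqrt(31)/3 ≈ 3.5226 (local minimum)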